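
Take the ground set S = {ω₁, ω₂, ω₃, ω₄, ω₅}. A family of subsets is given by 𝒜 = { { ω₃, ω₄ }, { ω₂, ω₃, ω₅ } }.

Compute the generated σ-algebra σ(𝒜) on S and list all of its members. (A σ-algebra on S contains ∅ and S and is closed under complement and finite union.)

|σ(𝒜)| = 16.  σ(𝒜) = { ∅, { ω₁ }, { ω₃ }, { ω₄ }, { ω₁, ω₃ }, { ω₁, ω₄ }, { ω₂, ω₅ }, { ω₃, ω₄ }, { ω₁, ω₂, ω₅ }, { ω₁, ω₃, ω₄ }, { ω₂, ω₃, ω₅ }, { ω₂, ω₄, ω₅ }, { ω₁, ω₂, ω₃, ω₅ }, { ω₁, ω₂, ω₄, ω₅ }, { ω₂, ω₃, ω₄, ω₅ }, S }

Check:
Seed the family with 𝒜 together with ∅ and S: { ∅, { ω₃, ω₄ }, { ω₂, ω₃, ω₅ }, S }.
Pass 1 (3 new):
  { ω₁, ω₄ }  = ᶜ of { ω₂, ω₃, ω₅ }
  { ω₁, ω₂, ω₅ }  = ᶜ of { ω₃, ω₄ }
  { ω₂, ω₃, ω₄, ω₅ }  = { ω₃, ω₄ } ∪ { ω₂, ω₃, ω₅ }
  — 7 sets.
Pass 2: +4 →
  { ω₁ }  = ᶜ of { ω₂, ω₃, ω₄, ω₅ }
  { ω₁, ω₃, ω₄ }  = { ω₃, ω₄ } ∪ { ω₁, ω₄ }
  { ω₁, ω₂, ω₃, ω₅ }  = { ω₁, ω₂, ω₅ } ∪ { ω₂, ω₃, ω₅ }
  { ω₁, ω₂, ω₄, ω₅ }  = { ω₁, ω₂, ω₅ } ∪ { ω₁, ω₄ }
  — 11 sets.
Pass 3 (3 new):
  { ω₃ }  = ᶜ of { ω₁, ω₂, ω₄, ω₅ }
  { ω₄ }  = ᶜ of { ω₁, ω₂, ω₃, ω₅ }
  { ω₂, ω₅ }  = ᶜ of { ω₁, ω₃, ω₄ }
  — 14 sets.
Pass 4. New:
  { ω₁, ω₃ }  = { ω₃ } ∪ { ω₁ }
  { ω₂, ω₄, ω₅ }  = { ω₂, ω₅ } ∪ { ω₄ }
  — 16 sets.
After Pass 5 the family is unchanged; done.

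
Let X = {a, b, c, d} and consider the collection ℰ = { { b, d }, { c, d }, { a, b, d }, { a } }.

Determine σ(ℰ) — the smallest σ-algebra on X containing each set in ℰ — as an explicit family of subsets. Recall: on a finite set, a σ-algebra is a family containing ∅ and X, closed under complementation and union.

σ(ℰ) (16 sets): { {  }, { a }, { b }, { c }, { d }, { a, b }, { a, c }, { a, d }, { b, c }, { b, d }, { c, d }, { a, b, c }, { a, b, d }, { a, c, d }, { b, c, d }, X }

Check:
Begin from { {  }, { a }, { b, d }, { c, d }, { a, b, d }, X } (that is, ℰ plus ∅ and X).
Iteration 1. New:
  { c }  = { a, b, d }ᶜ
  { a, b }  = { c, d }ᶜ
  { a, c }  = { b, d }ᶜ
  { a, c, d }  = { c, d } ∪ { a }
  { b, c, d }  = { a }ᶜ
Iteration 2 (2 new):
  { b }  = { a, c, d }ᶜ
  { a, b, c }  = { a, b } ∪ { c }
Iteration 3 adds 2:
  { d }  = { a, b, c }ᶜ
  { b, c }  = { c } ∪ { b }
Iteration 4 adds 1:
  { a, d }  = { b, c }ᶜ
Iteration 5: no new sets; the family is a σ-algebra.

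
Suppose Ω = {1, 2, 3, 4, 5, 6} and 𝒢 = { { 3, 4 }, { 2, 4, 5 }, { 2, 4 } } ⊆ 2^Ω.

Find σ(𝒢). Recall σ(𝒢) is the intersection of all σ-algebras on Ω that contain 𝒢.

Answer: σ(𝒢) = { {}, { 2 }, { 3 }, { 4 }, { 5 }, { 1, 6 }, { 2, 3 }, { 2, 4 }, { 2, 5 }, { 3, 4 }, { 3, 5 }, { 4, 5 }, { 1, 2, 6 }, { 1, 3, 6 }, { 1, 4, 6 }, { 1, 5, 6 }, { 2, 3, 4 }, { 2, 3, 5 }, { 2, 4, 5 }, { 3, 4, 5 }, { 1, 2, 3, 6 }, { 1, 2, 4, 6 }, { 1, 2, 5, 6 }, { 1, 3, 4, 6 }, { 1, 3, 5, 6 }, { 1, 4, 5, 6 }, { 2, 3, 4, 5 }, { 1, 2, 3, 4, 6 }, { 1, 2, 3, 5, 6 }, { 1, 2, 4, 5, 6 }, { 1, 3, 4, 5, 6 }, Ω }

Working:
Seed the family with 𝒢 together with ∅ and Ω: { {}, { 2, 4 }, { 3, 4 }, { 2, 4, 5 }, Ω }.
Pass 1: 5 new —
  { 1, 3, 6 }  = Ω∖{ 2, 4, 5 }
  { 2, 3, 4 }  = { 3, 4 } ∪ { 2, 4 }
  { 1, 2, 5, 6 }  = Ω∖{ 3, 4 }
  { 1, 3, 5, 6 }  = Ω∖{ 2, 4 }
  { 2, 3, 4, 5 }  = { 3, 4 } ∪ { 2, 4, 5 }
  (now 10)
Pass 2: +7 →
  { 1, 6 }  = Ω∖{ 2, 3, 4, 5 }
  { 1, 5, 6 }  = Ω∖{ 2, 3, 4 }
  { 1, 3, 4, 6 }  = { 3, 4 } ∪ { 1, 3, 6 }
  { 1, 2, 3, 4, 6 }  = { 1, 3, 6 } ∪ { 2, 3, 4 }
  { 1, 2, 3, 5, 6 }  = { 1, 3, 5, 6 } ∪ { 1, 2, 5, 6 }
  { 1, 2, 4, 5, 6 }  = { 2, 4 } ∪ { 1, 2, 5, 6 }
  { 1, 3, 4, 5, 6 }  = { 1, 3, 5, 6 } ∪ { 3, 4 }
  (now 17)
Pass 3: 6 new —
  { 2 }  = Ω∖{ 1, 3, 4, 5, 6 }
  { 3 }  = Ω∖{ 1, 2, 4, 5, 6 }
  { 4 }  = Ω∖{ 1, 2, 3, 5, 6 }
  { 5 }  = Ω∖{ 1, 2, 3, 4, 6 }
  { 2, 5 }  = Ω∖{ 1, 3, 4, 6 }
  { 1, 2, 4, 6 }  = { 1, 6 } ∪ { 2, 4 }
  (now 23)
Pass 4. New:
  { 2, 3 }  = { 2 } ∪ { 3 }
  { 3, 5 }  = Ω∖{ 1, 2, 4, 6 }
  { 4, 5 }  = { 5 } ∪ { 4 }
  { 1, 2, 6 }  = { 1, 6 } ∪ { 2 }
  { 1, 4, 6 }  = { 1, 6 } ∪ { 4 }
  { 2, 3, 5 }  = { 2, 5 } ∪ { 3 }
  { 3, 4, 5 }  = { 3, 4 } ∪ { 5 }
  { 1, 2, 3, 6 }  = { 1, 3, 6 } ∪ { 2 }
  { 1, 4, 5, 6 }  = { 1, 5, 6 } ∪ { 4 }
  (now 32)
After Pass 5 the family is unchanged; done.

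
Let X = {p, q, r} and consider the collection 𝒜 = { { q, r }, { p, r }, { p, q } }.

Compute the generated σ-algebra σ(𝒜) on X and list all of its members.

Seed the family with 𝒜 together with ∅ and X: { {  }, { p, q }, { p, r }, { q, r }, X }.
Step 1 (3 new):
  { p }  = ᶜ of { q, r }
  { q }  = ᶜ of { p, r }
  { r }  = ᶜ of { p, q }
Step 2: stable.

Therefore σ(𝒜) = { {  }, { p }, { q }, { r }, { p, q }, { p, r }, { q, r }, X } (|σ(𝒜)| = 8).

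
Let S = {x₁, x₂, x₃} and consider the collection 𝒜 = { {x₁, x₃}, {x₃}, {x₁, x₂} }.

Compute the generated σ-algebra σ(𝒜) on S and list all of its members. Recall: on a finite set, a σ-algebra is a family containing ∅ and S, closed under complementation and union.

|σ(𝒜)| = 8.  σ(𝒜) = { {}, {x₁}, {x₂}, {x₃}, {x₁, x₂}, {x₁, x₃}, {x₂, x₃}, S }

Trace:
Begin from { {}, {x₃}, {x₁, x₂}, {x₁, x₃}, S } (that is, 𝒜 plus ∅ and S).
Step 1 adds 1:
  {x₂}  = S∖{x₁, x₃}
  |family| = 6
Step 2. New:
  {x₂, x₃}  = {x₃} ∪ {x₂}
  |family| = 7
Step 3 (1 new):
  {x₁}  = S∖{x₂, x₃}
  |family| = 8
Step 4: no new sets; the family is a σ-algebra.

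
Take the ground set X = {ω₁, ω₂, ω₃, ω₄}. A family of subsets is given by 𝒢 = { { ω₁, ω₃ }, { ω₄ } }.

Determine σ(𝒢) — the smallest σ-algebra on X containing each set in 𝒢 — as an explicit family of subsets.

σ(𝒢) (8 sets): { {}, { ω₂ }, { ω₄ }, { ω₁, ω₃ }, { ω₂, ω₄ }, { ω₁, ω₂, ω₃ }, { ω₁, ω₃, ω₄ }, X }

Trace:
Start: 𝒢 ∪ {∅, X} = { {}, { ω₄ }, { ω₁, ω₃ }, X }.
Step 1 (3 new):
  { ω₂, ω₄ }  = X∖{ ω₁, ω₃ }
  { ω₁, ω₂, ω₃ }  = X∖{ ω₄ }
  { ω₁, ω₃, ω₄ }  = { ω₁, ω₃ } ∪ { ω₄ }
  [7 total]
Step 2: +1 →
  { ω₂ }  = X∖{ ω₁, ω₃, ω₄ }
  [8 total]
Step 3: no new sets; the family is a σ-algebra.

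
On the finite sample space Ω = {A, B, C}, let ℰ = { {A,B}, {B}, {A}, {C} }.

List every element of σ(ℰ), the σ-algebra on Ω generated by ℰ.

Take S₀ = ℰ ∪ {∅, Ω} = { {}, {A}, {B}, {C}, {A,B}, Ω }.
Pass 1 adds 2:
  {A,C}  = {B}ᶜ
  {B,C}  = {A}ᶜ
  [8 total]
Pass 2 adds nothing — fixpoint reached.

σ(ℰ) = { {}, {A}, {B}, {C}, {A,B}, {A,C}, {B,C}, Ω }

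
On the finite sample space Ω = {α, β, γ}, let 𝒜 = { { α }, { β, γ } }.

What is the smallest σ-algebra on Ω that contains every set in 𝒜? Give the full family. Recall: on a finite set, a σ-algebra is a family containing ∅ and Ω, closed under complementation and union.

Start: 𝒜 ∪ {∅, Ω} = { ∅, { α }, { β, γ }, Ω }.
Step 1: no new sets; the family is a σ-algebra.

Therefore σ(𝒜) = { ∅, { α }, { β, γ }, Ω } (|σ(𝒜)| = 4).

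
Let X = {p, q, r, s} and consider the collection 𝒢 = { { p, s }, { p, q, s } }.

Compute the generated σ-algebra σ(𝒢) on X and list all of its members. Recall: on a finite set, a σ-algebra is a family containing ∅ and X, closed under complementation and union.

Start: 𝒢 ∪ {∅, X} = { {}, { p, s }, { p, q, s }, X }.
Round 1 (2 new):
  { r }  = complement { p, q, s }
  { q, r }  = complement { p, s }
  |family| = 6
Round 2 (1 new):
  { p, r, s }  = { r } ∪ { p, s }
  |family| = 7
Round 3 adds 1:
  { q }  = complement { p, r, s }
  |family| = 8
Round 4: no new sets; the family is a σ-algebra.

|σ(𝒢)| = 8.  σ(𝒢) = { {}, { q }, { r }, { p, s }, { q, r }, { p, q, s }, { p, r, s }, X }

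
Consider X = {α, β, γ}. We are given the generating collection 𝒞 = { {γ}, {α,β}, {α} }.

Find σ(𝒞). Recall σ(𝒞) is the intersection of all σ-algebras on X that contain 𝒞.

Answer: σ(𝒞) = { ∅, {α}, {β}, {γ}, {α,β}, {α,γ}, {β,γ}, X }

Derivation:
Initial family (5 sets): { ∅, {α}, {γ}, {α,β}, X }.
Pass 1. New:
  {α,γ}  = {γ} ∪ {α}
  {β,γ}  = X∖{α}
Pass 2: 1 new —
  {β}  = X∖{α,γ}
Pass 3: closed — nothing new.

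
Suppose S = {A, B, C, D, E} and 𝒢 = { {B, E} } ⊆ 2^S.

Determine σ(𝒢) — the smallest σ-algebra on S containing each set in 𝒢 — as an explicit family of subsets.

Start: 𝒢 ∪ {∅, S} = { {}, {B, E}, S }.
Pass 1: +1 →
  {A, C, D}  = {B, E}ᶜ
  — 4 sets.
Pass 2: no new sets; the family is a σ-algebra.

σ(𝒢) = { {}, {B, E}, {A, C, D}, S }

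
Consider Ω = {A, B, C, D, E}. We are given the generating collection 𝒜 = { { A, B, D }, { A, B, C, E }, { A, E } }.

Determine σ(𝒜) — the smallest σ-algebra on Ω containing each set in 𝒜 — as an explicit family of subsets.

σ(𝒜) = { {}, { A }, { B }, { C }, { D }, { E }, { A, B }, { A, C }, { A, D }, { A, E }, { B, C }, { B, D }, { B, E }, { C, D }, { C, E }, { D, E }, { A, B, C }, { A, B, D }, { A, B, E }, { A, C, D }, { A, C, E }, { A, D, E }, { B, C, D }, { B, C, E }, { B, D, E }, { C, D, E }, { A, B, C, D }, { A, B, C, E }, { A, B, D, E }, { A, C, D, E }, { B, C, D, E }, Ω }

Derivation:
Take S₀ = 𝒜 ∪ {∅, Ω} = { {}, { A, E }, { A, B, D }, { A, B, C, E }, Ω }.
Iteration 1. New:
  { D }  = ᶜ of { A, B, C, E }
  { C, E }  = ᶜ of { A, B, D }
  { B, C, D }  = ᶜ of { A, E }
  { A, B, D, E }  = { A, E } ∪ { A, B, D }
  (now 9)
Iteration 2: +6 →
  { C }  = ᶜ of { A, B, D, E }
  { A, C, E }  = { A, E } ∪ { C, E }
  { A, D, E }  = { A, E } ∪ { D }
  { C, D, E }  = { D } ∪ { C, E }
  { A, B, C, D }  = { A, B, D } ∪ { B, C, D }
  { B, C, D, E }  = { C, E } ∪ { B, C, D }
  (now 15)
Iteration 3: 7 new —
  { A }  = ᶜ of { B, C, D, E }
  { E }  = ᶜ of { A, B, C, D }
  { A, B }  = ᶜ of { C, D, E }
  { B, C }  = ᶜ of { A, D, E }
  { B, D }  = ᶜ of { A, C, E }
  { C, D }  = { C } ∪ { D }
  { A, C, D, E }  = { A, D, E } ∪ { C }
  (now 22)
Iteration 4. New:
  { B }  = ᶜ of { A, C, D, E }
  { A, C }  = { C } ∪ { A }
  { A, D }  = { D } ∪ { A }
  { D, E }  = { E } ∪ { D }
  { A, B, C }  = { A, B } ∪ { C }
  { A, B, E }  = ᶜ of { C, D }
  { A, C, D }  = { C, D } ∪ { A }
  { B, C, E }  = { C, E } ∪ { B, C }
  { B, D, E }  = { B, D } ∪ { E }
  (now 31)
Iteration 5: +1 →
  { B, E }  = ᶜ of { A, C, D }
  (now 32)
Iteration 6: stable.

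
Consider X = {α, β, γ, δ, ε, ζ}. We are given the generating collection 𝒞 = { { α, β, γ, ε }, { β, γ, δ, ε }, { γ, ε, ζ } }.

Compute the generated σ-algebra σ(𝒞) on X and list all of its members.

Take S₀ = 𝒞 ∪ {∅, X} = { ∅, { γ, ε, ζ }, { α, β, γ, ε }, { β, γ, δ, ε }, X }.
Round 1. New:
  { α, ζ }  = { β, γ, δ, ε }ᶜ
  { δ, ζ }  = { α, β, γ, ε }ᶜ
  { α, β, δ }  = { γ, ε, ζ }ᶜ
  { α, β, γ, δ, ε }  = { β, γ, δ, ε } ∪ { α, β, γ, ε }
  { α, β, γ, ε, ζ }  = { γ, ε, ζ } ∪ { α, β, γ, ε }
  { β, γ, δ, ε, ζ }  = { γ, ε, ζ } ∪ { β, γ, δ, ε }
  [11 total]
Round 2. New:
  { α }  = { β, γ, δ, ε, ζ }ᶜ
  { δ }  = { α, β, γ, ε, ζ }ᶜ
  { ζ }  = { α, β, γ, δ, ε }ᶜ
  { α, δ, ζ }  = { α, ζ } ∪ { δ, ζ }
  { α, β, δ, ζ }  = { α, ζ } ∪ { α, β, δ }
  { α, γ, ε, ζ }  = { α, ζ } ∪ { γ, ε, ζ }
  { γ, δ, ε, ζ }  = { γ, ε, ζ } ∪ { δ, ζ }
  [18 total]
Round 3 adds 6:
  { α, β }  = { γ, δ, ε, ζ }ᶜ
  { α, δ }  = { α } ∪ { δ }
  { β, δ }  = { α, γ, ε, ζ }ᶜ
  { γ, ε }  = { α, β, δ, ζ }ᶜ
  { β, γ, ε }  = { α, δ, ζ }ᶜ
  { α, γ, δ, ε, ζ }  = { α, γ, ε, ζ } ∪ { γ, δ, ε, ζ }
  [24 total]
Round 4. New:
  { β }  = { α, γ, δ, ε, ζ }ᶜ
  { α, β, ζ }  = { α, β } ∪ { α, ζ }
  { α, γ, ε }  = { γ, ε } ∪ { α }
  { β, δ, ζ }  = { ζ } ∪ { β, δ }
  { γ, δ, ε }  = { δ } ∪ { γ, ε }
  { α, γ, δ, ε }  = { α, δ } ∪ { γ, ε }
  { β, γ, ε, ζ }  = { α, δ }ᶜ
  [31 total]
Round 5: +1 →
  { β, ζ }  = { α, γ, δ, ε }ᶜ
  [32 total]
Round 6 adds nothing — fixpoint reached.

Therefore σ(𝒞) = { ∅, { α }, { β }, { δ }, { ζ }, { α, β }, { α, δ }, { α, ζ }, { β, δ }, { β, ζ }, { γ, ε }, { δ, ζ }, { α, β, δ }, { α, β, ζ }, { α, γ, ε }, { α, δ, ζ }, { β, γ, ε }, { β, δ, ζ }, { γ, δ, ε }, { γ, ε, ζ }, { α, β, γ, ε }, { α, β, δ, ζ }, { α, γ, δ, ε }, { α, γ, ε, ζ }, { β, γ, δ, ε }, { β, γ, ε, ζ }, { γ, δ, ε, ζ }, { α, β, γ, δ, ε }, { α, β, γ, ε, ζ }, { α, γ, δ, ε, ζ }, { β, γ, δ, ε, ζ }, X } (|σ(𝒞)| = 32).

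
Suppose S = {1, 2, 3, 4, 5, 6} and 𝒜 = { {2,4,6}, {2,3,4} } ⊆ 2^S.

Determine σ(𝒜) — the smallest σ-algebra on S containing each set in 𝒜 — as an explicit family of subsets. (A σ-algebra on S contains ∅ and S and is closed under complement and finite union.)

Answer: σ(𝒜) = { {}, {3}, {6}, {1,5}, {2,4}, {3,6}, {1,3,5}, {1,5,6}, {2,3,4}, {2,4,6}, {1,2,4,5}, {1,3,5,6}, {2,3,4,6}, {1,2,3,4,5}, {1,2,4,5,6}, S }

Derivation:
Initial family (4 sets): { {}, {2,3,4}, {2,4,6}, S }.
Iteration 1: 3 new —
  {1,3,5}  = ᶜ of {2,4,6}
  {1,5,6}  = ᶜ of {2,3,4}
  {2,3,4,6}  = {2,4,6} ∪ {2,3,4}
  — 7 sets.
Iteration 2 (4 new):
  {1,5}  = ᶜ of {2,3,4,6}
  {1,3,5,6}  = {1,5,6} ∪ {1,3,5}
  {1,2,3,4,5}  = {2,3,4} ∪ {1,3,5}
  {1,2,4,5,6}  = {2,4,6} ∪ {1,5,6}
  — 11 sets.
Iteration 3: 3 new —
  {3}  = ᶜ of {1,2,4,5,6}
  {6}  = ᶜ of {1,2,3,4,5}
  {2,4}  = ᶜ of {1,3,5,6}
  — 14 sets.
Iteration 4. New:
  {3,6}  = {3} ∪ {6}
  {1,2,4,5}  = {1,5} ∪ {2,4}
  — 16 sets.
Iteration 5: already closed under ᶜ and ∪.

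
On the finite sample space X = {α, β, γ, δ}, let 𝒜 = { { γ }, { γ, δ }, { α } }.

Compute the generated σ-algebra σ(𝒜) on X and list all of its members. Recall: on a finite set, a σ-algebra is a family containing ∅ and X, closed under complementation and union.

Initial family (5 sets): { {  }, { α }, { γ }, { γ, δ }, X }.
Round 1. New:
  { α, β }  = ᶜ of { γ, δ }
  { α, γ }  = { γ } ∪ { α }
  { α, β, δ }  = ᶜ of { γ }
  { α, γ, δ }  = { γ, δ } ∪ { α }
  { β, γ, δ }  = ᶜ of { α }
  — 10 sets.
Round 2 adds 3:
  { β }  = ᶜ of { α, γ, δ }
  { β, δ }  = ᶜ of { α, γ }
  { α, β, γ }  = { α, β } ∪ { γ }
  — 13 sets.
Round 3 adds 2:
  { δ }  = ᶜ of { α, β, γ }
  { β, γ }  = { γ } ∪ { β }
  — 15 sets.
Round 4 (1 new):
  { α, δ }  = ᶜ of { β, γ }
  — 16 sets.
Round 5 adds nothing — fixpoint reached.

σ(𝒜) = { {  }, { α }, { β }, { γ }, { δ }, { α, β }, { α, γ }, { α, δ }, { β, γ }, { β, δ }, { γ, δ }, { α, β, γ }, { α, β, δ }, { α, γ, δ }, { β, γ, δ }, X }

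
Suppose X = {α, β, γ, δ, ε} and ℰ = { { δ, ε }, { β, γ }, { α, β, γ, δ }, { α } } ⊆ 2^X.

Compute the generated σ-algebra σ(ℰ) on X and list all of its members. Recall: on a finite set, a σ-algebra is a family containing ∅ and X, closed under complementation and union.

σ(ℰ) (16 sets): { {}, { α }, { δ }, { ε }, { α, δ }, { α, ε }, { β, γ }, { δ, ε }, { α, β, γ }, { α, δ, ε }, { β, γ, δ }, { β, γ, ε }, { α, β, γ, δ }, { α, β, γ, ε }, { β, γ, δ, ε }, X }

Trace:
Seed the family with ℰ together with ∅ and X: { {}, { α }, { β, γ }, { δ, ε }, { α, β, γ, δ }, X }.
Round 1 (4 new):
  { ε }  = { α, β, γ, δ }ᶜ
  { α, β, γ }  = { δ, ε }ᶜ
  { α, δ, ε }  = { β, γ }ᶜ
  { β, γ, δ, ε }  = { α }ᶜ
Round 2: +3 →
  { α, ε }  = { ε } ∪ { α }
  { β, γ, ε }  = { ε } ∪ { β, γ }
  { α, β, γ, ε }  = { α, β, γ } ∪ { ε }
Round 3. New:
  { δ }  = { α, β, γ, ε }ᶜ
  { α, δ }  = { β, γ, ε }ᶜ
  { β, γ, δ }  = { α, ε }ᶜ
Round 4: already closed under ᶜ and ∪.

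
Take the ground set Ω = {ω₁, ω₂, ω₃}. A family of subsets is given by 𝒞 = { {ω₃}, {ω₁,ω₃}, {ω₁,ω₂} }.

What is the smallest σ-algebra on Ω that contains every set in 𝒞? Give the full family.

Answer: σ(𝒞) = { {}, {ω₁}, {ω₂}, {ω₃}, {ω₁,ω₂}, {ω₁,ω₃}, {ω₂,ω₃}, Ω }

Working:
Take S₀ = 𝒞 ∪ {∅, Ω} = { {}, {ω₃}, {ω₁,ω₂}, {ω₁,ω₃}, Ω }.
Iteration 1. New:
  {ω₂}  = ᶜ of {ω₁,ω₃}
  (now 6)
Iteration 2. New:
  {ω₂,ω₃}  = {ω₃} ∪ {ω₂}
  (now 7)
Iteration 3 (1 new):
  {ω₁}  = ᶜ of {ω₂,ω₃}
  (now 8)
Iteration 4 adds nothing — fixpoint reached.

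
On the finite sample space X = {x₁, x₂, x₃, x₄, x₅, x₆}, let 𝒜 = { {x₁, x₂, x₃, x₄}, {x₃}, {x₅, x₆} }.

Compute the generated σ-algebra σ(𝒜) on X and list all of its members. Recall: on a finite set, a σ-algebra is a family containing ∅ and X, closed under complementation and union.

Answer: σ(𝒜) = { {}, {x₃}, {x₅, x₆}, {x₁, x₂, x₄}, {x₃, x₅, x₆}, {x₁, x₂, x₃, x₄}, {x₁, x₂, x₄, x₅, x₆}, X }

Derivation:
Begin from { {}, {x₃}, {x₅, x₆}, {x₁, x₂, x₃, x₄}, X } (that is, 𝒜 plus ∅ and X).
Iteration 1. New:
  {x₃, x₅, x₆}  = {x₃} ∪ {x₅, x₆}
  {x₁, x₂, x₄, x₅, x₆}  = {x₃}ᶜ
  |family| = 7
Iteration 2: +1 →
  {x₁, x₂, x₄}  = {x₃, x₅, x₆}ᶜ
  |family| = 8
Iteration 3: already closed under ᶜ and ∪.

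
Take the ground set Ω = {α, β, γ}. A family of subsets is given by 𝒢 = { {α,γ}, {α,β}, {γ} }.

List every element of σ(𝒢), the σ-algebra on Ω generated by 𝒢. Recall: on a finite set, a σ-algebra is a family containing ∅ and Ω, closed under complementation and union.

Initial family (5 sets): { {}, {γ}, {α,β}, {α,γ}, Ω }.
Step 1: +1 →
  {β}  = ᶜ of {α,γ}
  [6 total]
Step 2. New:
  {β,γ}  = {γ} ∪ {β}
  [7 total]
Step 3 (1 new):
  {α}  = ᶜ of {β,γ}
  [8 total]
Step 4 adds nothing — fixpoint reached.

σ(𝒢) = { {}, {α}, {β}, {γ}, {α,β}, {α,γ}, {β,γ}, Ω }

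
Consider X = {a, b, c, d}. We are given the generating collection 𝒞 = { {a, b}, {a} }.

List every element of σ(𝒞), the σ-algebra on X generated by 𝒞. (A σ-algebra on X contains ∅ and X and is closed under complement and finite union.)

|σ(𝒞)| = 8.  σ(𝒞) = { ∅, {a}, {b}, {a, b}, {c, d}, {a, c, d}, {b, c, d}, X }

Trace:
Begin from { ∅, {a}, {a, b}, X } (that is, 𝒞 plus ∅ and X).
Round 1: +2 →
  {c, d}  = ᶜ of {a, b}
  {b, c, d}  = ᶜ of {a}
  (now 6)
Round 2. New:
  {a, c, d}  = {c, d} ∪ {a}
  (now 7)
Round 3 (1 new):
  {b}  = ᶜ of {a, c, d}
  (now 8)
Round 4: stable.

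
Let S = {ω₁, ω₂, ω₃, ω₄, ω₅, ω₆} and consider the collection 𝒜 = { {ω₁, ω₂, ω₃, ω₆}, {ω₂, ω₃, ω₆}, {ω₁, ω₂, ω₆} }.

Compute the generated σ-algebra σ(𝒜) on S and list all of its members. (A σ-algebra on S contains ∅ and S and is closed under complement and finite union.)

Take S₀ = 𝒜 ∪ {∅, S} = { {}, {ω₁, ω₂, ω₆}, {ω₂, ω₃, ω₆}, {ω₁, ω₂, ω₃, ω₆}, S }.
Iteration 1 adds 3:
  {ω₄, ω₅}  = S∖{ω₁, ω₂, ω₃, ω₆}
  {ω₁, ω₄, ω₅}  = S∖{ω₂, ω₃, ω₆}
  {ω₃, ω₄, ω₅}  = S∖{ω₁, ω₂, ω₆}
  [8 total]
Iteration 2 (3 new):
  {ω₁, ω₃, ω₄, ω₅}  = {ω₁, ω₄, ω₅} ∪ {ω₃, ω₄, ω₅}
  {ω₁, ω₂, ω₄, ω₅, ω₆}  = {ω₁, ω₄, ω₅} ∪ {ω₁, ω₂, ω₆}
  {ω₂, ω₃, ω₄, ω₅, ω₆}  = {ω₂, ω₃, ω₆} ∪ {ω₃, ω₄, ω₅}
  [11 total]
Iteration 3: +3 →
  {ω₁}  = S∖{ω₂, ω₃, ω₄, ω₅, ω₆}
  {ω₃}  = S∖{ω₁, ω₂, ω₄, ω₅, ω₆}
  {ω₂, ω₆}  = S∖{ω₁, ω₃, ω₄, ω₅}
  [14 total]
Iteration 4. New:
  {ω₁, ω₃}  = {ω₃} ∪ {ω₁}
  {ω₂, ω₄, ω₅, ω₆}  = {ω₄, ω₅} ∪ {ω₂, ω₆}
  [16 total]
After Iteration 5 the family is unchanged; done.

Therefore σ(𝒜) = { {}, {ω₁}, {ω₃}, {ω₁, ω₃}, {ω₂, ω₆}, {ω₄, ω₅}, {ω₁, ω₂, ω₆}, {ω₁, ω₄, ω₅}, {ω₂, ω₃, ω₆}, {ω₃, ω₄, ω₅}, {ω₁, ω₂, ω₃, ω₆}, {ω₁, ω₃, ω₄, ω₅}, {ω₂, ω₄, ω₅, ω₆}, {ω₁, ω₂, ω₄, ω₅, ω₆}, {ω₂, ω₃, ω₄, ω₅, ω₆}, S } (|σ(𝒜)| = 16).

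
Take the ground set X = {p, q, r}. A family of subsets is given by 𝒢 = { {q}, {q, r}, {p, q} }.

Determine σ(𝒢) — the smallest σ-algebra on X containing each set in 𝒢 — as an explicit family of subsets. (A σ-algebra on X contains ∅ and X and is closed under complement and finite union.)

Start: 𝒢 ∪ {∅, X} = { {}, {q}, {p, q}, {q, r}, X }.
Iteration 1 (3 new):
  {p}  = X∖{q, r}
  {r}  = X∖{p, q}
  {p, r}  = X∖{q}
  [8 total]
Iteration 2: closed — nothing new.

|σ(𝒢)| = 8.  σ(𝒢) = { {}, {p}, {q}, {r}, {p, q}, {p, r}, {q, r}, X }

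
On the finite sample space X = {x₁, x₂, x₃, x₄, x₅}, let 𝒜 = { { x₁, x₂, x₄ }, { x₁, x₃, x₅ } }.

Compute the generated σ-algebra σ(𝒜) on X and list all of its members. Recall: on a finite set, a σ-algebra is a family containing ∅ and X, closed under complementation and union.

Take S₀ = 𝒜 ∪ {∅, X} = { {  }, { x₁, x₂, x₄ }, { x₁, x₃, x₅ }, X }.
Iteration 1 (2 new):
  { x₂, x₄ }  = { x₁, x₃, x₅ }ᶜ
  { x₃, x₅ }  = { x₁, x₂, x₄ }ᶜ
Iteration 2: 1 new —
  { x₂, x₃, x₄, x₅ }  = { x₃, x₅ } ∪ { x₂, x₄ }
Iteration 3: 1 new —
  { x₁ }  = { x₂, x₃, x₄, x₅ }ᶜ
Iteration 4: closed — nothing new.

Therefore σ(𝒜) = { {  }, { x₁ }, { x₂, x₄ }, { x₃, x₅ }, { x₁, x₂, x₄ }, { x₁, x₃, x₅ }, { x₂, x₃, x₄, x₅ }, X } (|σ(𝒜)| = 8).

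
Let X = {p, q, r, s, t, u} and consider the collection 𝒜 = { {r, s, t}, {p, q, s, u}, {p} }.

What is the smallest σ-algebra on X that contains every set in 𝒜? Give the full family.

Seed the family with 𝒜 together with ∅ and X: { {}, {p}, {r, s, t}, {p, q, s, u}, X }.
Iteration 1: 4 new —
  {r, t}  = complement {p, q, s, u}
  {p, q, u}  = complement {r, s, t}
  {p, r, s, t}  = {r, s, t} ∪ {p}
  {q, r, s, t, u}  = complement {p}
  |family| = 9
Iteration 2 adds 3:
  {q, u}  = complement {p, r, s, t}
  {p, r, t}  = {r, t} ∪ {p}
  {p, q, r, t, u}  = {r, t} ∪ {p, q, u}
  |family| = 12
Iteration 3: +3 →
  {s}  = complement {p, q, r, t, u}
  {q, s, u}  = complement {p, r, t}
  {q, r, t, u}  = {r, t} ∪ {q, u}
  |family| = 15
Iteration 4 (1 new):
  {p, s}  = complement {q, r, t, u}
  |family| = 16
Iteration 5: already closed under ᶜ and ∪.

Therefore σ(𝒜) = { {}, {p}, {s}, {p, s}, {q, u}, {r, t}, {p, q, u}, {p, r, t}, {q, s, u}, {r, s, t}, {p, q, s, u}, {p, r, s, t}, {q, r, t, u}, {p, q, r, t, u}, {q, r, s, t, u}, X } (|σ(𝒜)| = 16).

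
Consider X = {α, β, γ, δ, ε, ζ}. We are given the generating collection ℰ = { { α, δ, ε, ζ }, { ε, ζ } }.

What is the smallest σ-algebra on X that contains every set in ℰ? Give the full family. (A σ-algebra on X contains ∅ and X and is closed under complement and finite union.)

|σ(ℰ)| = 8.  σ(ℰ) = { {  }, { α, δ }, { β, γ }, { ε, ζ }, { α, β, γ, δ }, { α, δ, ε, ζ }, { β, γ, ε, ζ }, X }

Trace:
Seed the family with ℰ together with ∅ and X: { {  }, { ε, ζ }, { α, δ, ε, ζ }, X }.
Step 1. New:
  { β, γ }  = ᶜ of { α, δ, ε, ζ }
  { α, β, γ, δ }  = ᶜ of { ε, ζ }
  (now 6)
Step 2 (1 new):
  { β, γ, ε, ζ }  = { β, γ } ∪ { ε, ζ }
  (now 7)
Step 3: 1 new —
  { α, δ }  = ᶜ of { β, γ, ε, ζ }
  (now 8)
Step 4: already closed under ᶜ and ∪.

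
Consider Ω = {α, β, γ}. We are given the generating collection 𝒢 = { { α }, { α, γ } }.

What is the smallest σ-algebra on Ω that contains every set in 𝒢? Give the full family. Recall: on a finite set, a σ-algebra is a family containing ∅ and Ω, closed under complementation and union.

Initial family (4 sets): { {}, { α }, { α, γ }, Ω }.
Step 1: +2 →
  { β }  = ᶜ of { α, γ }
  { β, γ }  = ᶜ of { α }
  |family| = 6
Step 2 adds 1:
  { α, β }  = { β } ∪ { α }
  |family| = 7
Step 3: +1 →
  { γ }  = ᶜ of { α, β }
  |family| = 8
Step 4: no new sets; the family is a σ-algebra.

Hence σ(𝒢) has 8 members: { {}, { α }, { β }, { γ }, { α, β }, { α, γ }, { β, γ }, Ω }.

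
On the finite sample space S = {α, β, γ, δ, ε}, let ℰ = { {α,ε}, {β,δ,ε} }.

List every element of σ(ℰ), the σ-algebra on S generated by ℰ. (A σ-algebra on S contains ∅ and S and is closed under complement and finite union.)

σ(ℰ) = { {}, {α}, {γ}, {ε}, {α,γ}, {α,ε}, {β,δ}, {γ,ε}, {α,β,δ}, {α,γ,ε}, {β,γ,δ}, {β,δ,ε}, {α,β,γ,δ}, {α,β,δ,ε}, {β,γ,δ,ε}, S }

Check:
Start: ℰ ∪ {∅, S} = { {}, {α,ε}, {β,δ,ε}, S }.
Step 1 adds 3:
  {α,γ}  = S∖{β,δ,ε}
  {β,γ,δ}  = S∖{α,ε}
  {α,β,δ,ε}  = {β,δ,ε} ∪ {α,ε}
  |family| = 7
Step 2 (4 new):
  {γ}  = S∖{α,β,δ,ε}
  {α,γ,ε}  = {α,γ} ∪ {α,ε}
  {α,β,γ,δ}  = {β,γ,δ} ∪ {α,γ}
  {β,γ,δ,ε}  = {β,γ,δ} ∪ {β,δ,ε}
  |family| = 11
Step 3: +3 →
  {α}  = S∖{β,γ,δ,ε}
  {ε}  = S∖{α,β,γ,δ}
  {β,δ}  = S∖{α,γ,ε}
  |family| = 14
Step 4 (2 new):
  {γ,ε}  = {γ} ∪ {ε}
  {α,β,δ}  = {β,δ} ∪ {α}
  |family| = 16
Step 5: closed — nothing new.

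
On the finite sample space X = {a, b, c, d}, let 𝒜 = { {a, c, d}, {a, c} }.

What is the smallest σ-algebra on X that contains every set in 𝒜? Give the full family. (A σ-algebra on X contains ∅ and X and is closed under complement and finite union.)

|σ(𝒜)| = 8.  σ(𝒜) = { ∅, {b}, {d}, {a, c}, {b, d}, {a, b, c}, {a, c, d}, X }

Working:
Start: 𝒜 ∪ {∅, X} = { ∅, {a, c}, {a, c, d}, X }.
Iteration 1 adds 2:
  {b}  = ᶜ of {a, c, d}
  {b, d}  = ᶜ of {a, c}
  (now 6)
Iteration 2. New:
  {a, b, c}  = {a, c} ∪ {b}
  (now 7)
Iteration 3 adds 1:
  {d}  = ᶜ of {a, b, c}
  (now 8)
Iteration 4 adds nothing — fixpoint reached.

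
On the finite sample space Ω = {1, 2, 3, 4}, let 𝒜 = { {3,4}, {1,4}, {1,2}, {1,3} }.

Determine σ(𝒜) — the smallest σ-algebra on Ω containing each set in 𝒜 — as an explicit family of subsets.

Seed the family with 𝒜 together with ∅ and Ω: { {}, {1,2}, {1,3}, {1,4}, {3,4}, Ω }.
Pass 1. New:
  {2,3}  = ᶜ of {1,4}
  {2,4}  = ᶜ of {1,3}
  {1,2,3}  = {1,2} ∪ {1,3}
  {1,2,4}  = {1,4} ∪ {1,2}
  {1,3,4}  = {3,4} ∪ {1,4}
  — 11 sets.
Pass 2 (4 new):
  {2}  = ᶜ of {1,3,4}
  {3}  = ᶜ of {1,2,4}
  {4}  = ᶜ of {1,2,3}
  {2,3,4}  = {3,4} ∪ {2,3}
  — 15 sets.
Pass 3 (1 new):
  {1}  = ᶜ of {2,3,4}
  — 16 sets.
Pass 4: already closed under ᶜ and ∪.

|σ(𝒜)| = 16.  σ(𝒜) = { {}, {1}, {2}, {3}, {4}, {1,2}, {1,3}, {1,4}, {2,3}, {2,4}, {3,4}, {1,2,3}, {1,2,4}, {1,3,4}, {2,3,4}, Ω }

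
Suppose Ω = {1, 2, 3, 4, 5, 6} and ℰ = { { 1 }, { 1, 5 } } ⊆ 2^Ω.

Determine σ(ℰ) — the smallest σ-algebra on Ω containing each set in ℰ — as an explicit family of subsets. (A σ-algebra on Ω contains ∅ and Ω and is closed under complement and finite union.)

σ(ℰ) (8 sets): { {  }, { 1 }, { 5 }, { 1, 5 }, { 2, 3, 4, 6 }, { 1, 2, 3, 4, 6 }, { 2, 3, 4, 5, 6 }, Ω }

Trace:
Initial family (4 sets): { {  }, { 1 }, { 1, 5 }, Ω }.
Iteration 1: +2 →
  { 2, 3, 4, 6 }  = { 1, 5 }ᶜ
  { 2, 3, 4, 5, 6 }  = { 1 }ᶜ
Iteration 2: 1 new —
  { 1, 2, 3, 4, 6 }  = { 2, 3, 4, 6 } ∪ { 1 }
Iteration 3. New:
  { 5 }  = { 1, 2, 3, 4, 6 }ᶜ
Iteration 4: no new sets; the family is a σ-algebra.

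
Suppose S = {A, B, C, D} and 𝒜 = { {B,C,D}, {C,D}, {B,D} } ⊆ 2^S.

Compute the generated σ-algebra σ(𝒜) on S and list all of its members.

Initial family (5 sets): { {}, {B,D}, {C,D}, {B,C,D}, S }.
Round 1: 3 new —
  {A}  = ᶜ of {B,C,D}
  {A,B}  = ᶜ of {C,D}
  {A,C}  = ᶜ of {B,D}
  |family| = 8
Round 2. New:
  {A,B,C}  = {A,B} ∪ {A,C}
  {A,B,D}  = {A,B} ∪ {B,D}
  {A,C,D}  = {C,D} ∪ {A,C}
  |family| = 11
Round 3 adds 3:
  {B}  = ᶜ of {A,C,D}
  {C}  = ᶜ of {A,B,D}
  {D}  = ᶜ of {A,B,C}
  |family| = 14
Round 4: 2 new —
  {A,D}  = {D} ∪ {A}
  {B,C}  = {C} ∪ {B}
  |family| = 16
Round 5: no new sets; the family is a σ-algebra.

σ(𝒜) = { {}, {A}, {B}, {C}, {D}, {A,B}, {A,C}, {A,D}, {B,C}, {B,D}, {C,D}, {A,B,C}, {A,B,D}, {A,C,D}, {B,C,D}, S }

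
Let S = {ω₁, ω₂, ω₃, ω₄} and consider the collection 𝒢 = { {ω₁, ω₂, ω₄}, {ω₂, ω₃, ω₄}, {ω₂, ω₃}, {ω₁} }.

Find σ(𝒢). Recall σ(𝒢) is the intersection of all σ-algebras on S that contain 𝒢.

Initial family (6 sets): { {}, {ω₁}, {ω₂, ω₃}, {ω₁, ω₂, ω₄}, {ω₂, ω₃, ω₄}, S }.
Step 1: +3 →
  {ω₃}  = complement {ω₁, ω₂, ω₄}
  {ω₁, ω₄}  = complement {ω₂, ω₃}
  {ω₁, ω₂, ω₃}  = {ω₂, ω₃} ∪ {ω₁}
  |family| = 9
Step 2. New:
  {ω₄}  = complement {ω₁, ω₂, ω₃}
  {ω₁, ω₃}  = {ω₃} ∪ {ω₁}
  {ω₁, ω₃, ω₄}  = {ω₃} ∪ {ω₁, ω₄}
  |family| = 12
Step 3 (3 new):
  {ω₂}  = complement {ω₁, ω₃, ω₄}
  {ω₂, ω₄}  = complement {ω₁, ω₃}
  {ω₃, ω₄}  = {ω₃} ∪ {ω₄}
  |family| = 15
Step 4: +1 →
  {ω₁, ω₂}  = complement {ω₃, ω₄}
  |family| = 16
After Step 5 the family is unchanged; done.

σ(𝒢) = { {}, {ω₁}, {ω₂}, {ω₃}, {ω₄}, {ω₁, ω₂}, {ω₁, ω₃}, {ω₁, ω₄}, {ω₂, ω₃}, {ω₂, ω₄}, {ω₃, ω₄}, {ω₁, ω₂, ω₃}, {ω₁, ω₂, ω₄}, {ω₁, ω₃, ω₄}, {ω₂, ω₃, ω₄}, S }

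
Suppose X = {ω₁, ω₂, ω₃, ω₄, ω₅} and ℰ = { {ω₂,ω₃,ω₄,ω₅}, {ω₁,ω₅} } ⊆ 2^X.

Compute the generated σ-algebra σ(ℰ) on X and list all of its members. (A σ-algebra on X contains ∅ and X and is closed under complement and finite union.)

Initial family (4 sets): { ∅, {ω₁,ω₅}, {ω₂,ω₃,ω₄,ω₅}, X }.
Pass 1 (2 new):
  {ω₁}  = X∖{ω₂,ω₃,ω₄,ω₅}
  {ω₂,ω₃,ω₄}  = X∖{ω₁,ω₅}
  — 6 sets.
Pass 2: 1 new —
  {ω₁,ω₂,ω₃,ω₄}  = {ω₂,ω₃,ω₄} ∪ {ω₁}
  — 7 sets.
Pass 3 (1 new):
  {ω₅}  = X∖{ω₁,ω₂,ω₃,ω₄}
  — 8 sets.
Pass 4: no new sets; the family is a σ-algebra.

σ(ℰ) = { ∅, {ω₁}, {ω₅}, {ω₁,ω₅}, {ω₂,ω₃,ω₄}, {ω₁,ω₂,ω₃,ω₄}, {ω₂,ω₃,ω₄,ω₅}, X }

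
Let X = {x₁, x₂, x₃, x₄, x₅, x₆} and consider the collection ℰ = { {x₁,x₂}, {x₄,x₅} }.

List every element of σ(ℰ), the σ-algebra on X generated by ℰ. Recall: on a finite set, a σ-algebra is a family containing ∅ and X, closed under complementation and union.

Begin from { ∅, {x₁,x₂}, {x₄,x₅}, X } (that is, ℰ plus ∅ and X).
Step 1 adds 3:
  {x₁,x₂,x₃,x₆}  = {x₄,x₅}ᶜ
  {x₁,x₂,x₄,x₅}  = {x₁,x₂} ∪ {x₄,x₅}
  {x₃,x₄,x₅,x₆}  = {x₁,x₂}ᶜ
  |family| = 7
Step 2 adds 1:
  {x₃,x₆}  = {x₁,x₂,x₄,x₅}ᶜ
  |family| = 8
Step 3: closed — nothing new.

σ(ℰ) = { ∅, {x₁,x₂}, {x₃,x₆}, {x₄,x₅}, {x₁,x₂,x₃,x₆}, {x₁,x₂,x₄,x₅}, {x₃,x₄,x₅,x₆}, X }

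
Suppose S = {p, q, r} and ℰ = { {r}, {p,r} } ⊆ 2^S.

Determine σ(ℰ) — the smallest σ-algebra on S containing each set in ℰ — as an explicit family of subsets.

|σ(ℰ)| = 8.  σ(ℰ) = { {}, {p}, {q}, {r}, {p,q}, {p,r}, {q,r}, S }

Check:
Seed the family with ℰ together with ∅ and S: { {}, {r}, {p,r}, S }.
Round 1: +2 →
  {q}  = complement {p,r}
  {p,q}  = complement {r}
  |family| = 6
Round 2. New:
  {q,r}  = {r} ∪ {q}
  |family| = 7
Round 3 adds 1:
  {p}  = complement {q,r}
  |family| = 8
Round 4: closed — nothing new.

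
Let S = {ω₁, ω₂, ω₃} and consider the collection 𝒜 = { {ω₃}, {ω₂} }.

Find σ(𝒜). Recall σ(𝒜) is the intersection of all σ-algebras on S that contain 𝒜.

Answer: σ(𝒜) = { {}, {ω₁}, {ω₂}, {ω₃}, {ω₁,ω₂}, {ω₁,ω₃}, {ω₂,ω₃}, S }

Derivation:
Begin from { {}, {ω₂}, {ω₃}, S } (that is, 𝒜 plus ∅ and S).
Pass 1 (3 new):
  {ω₁,ω₂}  = complement {ω₃}
  {ω₁,ω₃}  = complement {ω₂}
  {ω₂,ω₃}  = {ω₃} ∪ {ω₂}
  [7 total]
Pass 2 adds 1:
  {ω₁}  = complement {ω₂,ω₃}
  [8 total]
Pass 3: stable.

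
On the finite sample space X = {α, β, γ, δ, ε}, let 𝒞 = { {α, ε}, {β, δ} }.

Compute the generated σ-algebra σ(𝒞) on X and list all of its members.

Seed the family with 𝒞 together with ∅ and X: { {}, {α, ε}, {β, δ}, X }.
Iteration 1. New:
  {α, γ, ε}  = complement {β, δ}
  {β, γ, δ}  = complement {α, ε}
  {α, β, δ, ε}  = {β, δ} ∪ {α, ε}
  — 7 sets.
Iteration 2 adds 1:
  {γ}  = complement {α, β, δ, ε}
  — 8 sets.
Iteration 3 adds nothing — fixpoint reached.

|σ(𝒞)| = 8.  σ(𝒞) = { {}, {γ}, {α, ε}, {β, δ}, {α, γ, ε}, {β, γ, δ}, {α, β, δ, ε}, X }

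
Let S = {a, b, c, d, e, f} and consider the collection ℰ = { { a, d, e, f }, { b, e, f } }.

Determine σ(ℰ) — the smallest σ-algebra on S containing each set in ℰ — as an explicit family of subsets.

Initial family (4 sets): { {  }, { b, e, f }, { a, d, e, f }, S }.
Pass 1 adds 3:
  { b, c }  = S∖{ a, d, e, f }
  { a, c, d }  = S∖{ b, e, f }
  { a, b, d, e, f }  = { a, d, e, f } ∪ { b, e, f }
  [7 total]
Pass 2 adds 4:
  { c }  = S∖{ a, b, d, e, f }
  { a, b, c, d }  = { a, c, d } ∪ { b, c }
  { b, c, e, f }  = { b, c } ∪ { b, e, f }
  { a, c, d, e, f }  = { a, c, d } ∪ { a, d, e, f }
  [11 total]
Pass 3: 3 new —
  { b }  = S∖{ a, c, d, e, f }
  { a, d }  = S∖{ b, c, e, f }
  { e, f }  = S∖{ a, b, c, d }
  [14 total]
Pass 4. New:
  { a, b, d }  = { a, d } ∪ { b }
  { c, e, f }  = { c } ∪ { e, f }
  [16 total]
Pass 5: stable.

Therefore σ(ℰ) = { {  }, { b }, { c }, { a, d }, { b, c }, { e, f }, { a, b, d }, { a, c, d }, { b, e, f }, { c, e, f }, { a, b, c, d }, { a, d, e, f }, { b, c, e, f }, { a, b, d, e, f }, { a, c, d, e, f }, S } (|σ(ℰ)| = 16).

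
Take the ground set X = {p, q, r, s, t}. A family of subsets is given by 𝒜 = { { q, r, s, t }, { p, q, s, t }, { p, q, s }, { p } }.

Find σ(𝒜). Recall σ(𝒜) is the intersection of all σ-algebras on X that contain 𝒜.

σ(𝒜) (16 sets): { {  }, { p }, { r }, { t }, { p, r }, { p, t }, { q, s }, { r, t }, { p, q, s }, { p, r, t }, { q, r, s }, { q, s, t }, { p, q, r, s }, { p, q, s, t }, { q, r, s, t }, X }

Derivation:
Initial family (6 sets): { {  }, { p }, { p, q, s }, { p, q, s, t }, { q, r, s, t }, X }.
Pass 1: +2 →
  { r }  = { p, q, s, t }ᶜ
  { r, t }  = { p, q, s }ᶜ
  (now 8)
Pass 2: +3 →
  { p, r }  = { r } ∪ { p }
  { p, r, t }  = { r, t } ∪ { p }
  { p, q, r, s }  = { r } ∪ { p, q, s }
  (now 11)
Pass 3 (3 new):
  { t }  = { p, q, r, s }ᶜ
  { q, s }  = { p, r, t }ᶜ
  { q, s, t }  = { p, r }ᶜ
  (now 14)
Pass 4: 2 new —
  { p, t }  = { t } ∪ { p }
  { q, r, s }  = { r } ∪ { q, s }
  (now 16)
Pass 5 adds nothing — fixpoint reached.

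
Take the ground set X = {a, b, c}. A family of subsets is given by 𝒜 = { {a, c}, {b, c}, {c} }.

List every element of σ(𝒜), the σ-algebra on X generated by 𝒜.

σ(𝒜) (8 sets): { ∅, {a}, {b}, {c}, {a, b}, {a, c}, {b, c}, X }

Check:
Begin from { ∅, {c}, {a, c}, {b, c}, X } (that is, 𝒜 plus ∅ and X).
Iteration 1. New:
  {a}  = {b, c}ᶜ
  {b}  = {a, c}ᶜ
  {a, b}  = {c}ᶜ
  — 8 sets.
Iteration 2: no new sets; the family is a σ-algebra.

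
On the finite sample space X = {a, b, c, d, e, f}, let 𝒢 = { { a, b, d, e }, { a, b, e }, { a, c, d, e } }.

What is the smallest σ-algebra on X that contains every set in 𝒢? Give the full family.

Answer: σ(𝒢) = { {  }, { b }, { c }, { d }, { f }, { a, e }, { b, c }, { b, d }, { b, f }, { c, d }, { c, f }, { d, f }, { a, b, e }, { a, c, e }, { a, d, e }, { a, e, f }, { b, c, d }, { b, c, f }, { b, d, f }, { c, d, f }, { a, b, c, e }, { a, b, d, e }, { a, b, e, f }, { a, c, d, e }, { a, c, e, f }, { a, d, e, f }, { b, c, d, f }, { a, b, c, d, e }, { a, b, c, e, f }, { a, b, d, e, f }, { a, c, d, e, f }, X }

Working:
Seed the family with 𝒢 together with ∅ and X: { {  }, { a, b, e }, { a, b, d, e }, { a, c, d, e }, X }.
Iteration 1. New:
  { b, f }  = { a, c, d, e }ᶜ
  { c, f }  = { a, b, d, e }ᶜ
  { c, d, f }  = { a, b, e }ᶜ
  { a, b, c, d, e }  = { a, b, e } ∪ { a, c, d, e }
  |family| = 9
Iteration 2: 7 new —
  { f }  = { a, b, c, d, e }ᶜ
  { b, c, f }  = { b, f } ∪ { c, f }
  { a, b, e, f }  = { b, f } ∪ { a, b, e }
  { b, c, d, f }  = { b, f } ∪ { c, d, f }
  { a, b, c, e, f }  = { a, b, e } ∪ { c, f }
  { a, b, d, e, f }  = { b, f } ∪ { a, b, d, e }
  { a, c, d, e, f }  = { a, c, d, e } ∪ { c, f }
  |family| = 16
Iteration 3: +6 →
  { b }  = { a, c, d, e, f }ᶜ
  { c }  = { a, b, d, e, f }ᶜ
  { d }  = { a, b, c, e, f }ᶜ
  { a, e }  = { b, c, d, f }ᶜ
  { c, d }  = { a, b, e, f }ᶜ
  { a, d, e }  = { b, c, f }ᶜ
  |family| = 22
Iteration 4 adds 10:
  { b, c }  = { b } ∪ { c }
  { b, d }  = { b } ∪ { d }
  { d, f }  = { f } ∪ { d }
  { a, c, e }  = { c } ∪ { a, e }
  { a, e, f }  = { f } ∪ { a, e }
  { b, c, d }  = { c, d } ∪ { b }
  { b, d, f }  = { b, f } ∪ { d }
  { a, b, c, e }  = { c } ∪ { a, b, e }
  { a, c, e, f }  = { c, f } ∪ { a, e }
  { a, d, e, f }  = { a, d, e } ∪ { f }
  |family| = 32
Iteration 5: stable.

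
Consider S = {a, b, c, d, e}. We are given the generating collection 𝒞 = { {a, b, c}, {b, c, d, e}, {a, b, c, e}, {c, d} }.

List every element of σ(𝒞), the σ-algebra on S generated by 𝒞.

σ(𝒞) (32 sets): { {}, {a}, {b}, {c}, {d}, {e}, {a, b}, {a, c}, {a, d}, {a, e}, {b, c}, {b, d}, {b, e}, {c, d}, {c, e}, {d, e}, {a, b, c}, {a, b, d}, {a, b, e}, {a, c, d}, {a, c, e}, {a, d, e}, {b, c, d}, {b, c, e}, {b, d, e}, {c, d, e}, {a, b, c, d}, {a, b, c, e}, {a, b, d, e}, {a, c, d, e}, {b, c, d, e}, S }

Derivation:
Initial family (6 sets): { {}, {c, d}, {a, b, c}, {a, b, c, e}, {b, c, d, e}, S }.
Pass 1: 5 new —
  {a}  = S∖{b, c, d, e}
  {d}  = S∖{a, b, c, e}
  {d, e}  = S∖{a, b, c}
  {a, b, e}  = S∖{c, d}
  {a, b, c, d}  = {c, d} ∪ {a, b, c}
  [11 total]
Pass 2. New:
  {e}  = S∖{a, b, c, d}
  {a, d}  = {d} ∪ {a}
  {a, c, d}  = {c, d} ∪ {a}
  {a, d, e}  = {d, e} ∪ {a}
  {c, d, e}  = {c, d} ∪ {d, e}
  {a, b, d, e}  = {d, e} ∪ {a, b, e}
  [17 total]
Pass 3. New:
  {c}  = S∖{a, b, d, e}
  {a, b}  = S∖{c, d, e}
  {a, e}  = {e} ∪ {a}
  {b, c}  = S∖{a, d, e}
  {b, e}  = S∖{a, c, d}
  {b, c, e}  = S∖{a, d}
  {a, c, d, e}  = {d, e} ∪ {a, c, d}
  [24 total]
Pass 4. New:
  {b}  = S∖{a, c, d, e}
  {a, c}  = {c} ∪ {a}
  {c, e}  = {e} ∪ {c}
  {a, b, d}  = {a, b} ∪ {a, d}
  {a, c, e}  = {c} ∪ {a, e}
  {b, c, d}  = S∖{a, e}
  {b, d, e}  = {b, e} ∪ {d, e}
  [31 total]
Pass 5: +1 →
  {b, d}  = S∖{a, c, e}
  [32 total]
Pass 6 adds nothing — fixpoint reached.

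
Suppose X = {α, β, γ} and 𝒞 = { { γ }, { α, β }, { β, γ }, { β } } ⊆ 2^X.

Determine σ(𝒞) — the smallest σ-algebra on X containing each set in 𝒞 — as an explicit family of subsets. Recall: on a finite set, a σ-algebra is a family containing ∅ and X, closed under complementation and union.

σ(𝒞) (8 sets): { {  }, { α }, { β }, { γ }, { α, β }, { α, γ }, { β, γ }, X }

Check:
Seed the family with 𝒞 together with ∅ and X: { {  }, { β }, { γ }, { α, β }, { β, γ }, X }.
Iteration 1: +2 →
  { α }  = complement { β, γ }
  { α, γ }  = complement { β }
  [8 total]
Iteration 2 adds nothing — fixpoint reached.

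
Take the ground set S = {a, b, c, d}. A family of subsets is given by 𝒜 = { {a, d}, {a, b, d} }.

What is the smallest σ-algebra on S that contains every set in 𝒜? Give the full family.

Take S₀ = 𝒜 ∪ {∅, S} = { ∅, {a, d}, {a, b, d}, S }.
Iteration 1: +2 →
  {c}  = complement {a, b, d}
  {b, c}  = complement {a, d}
  (now 6)
Iteration 2: +1 →
  {a, c, d}  = {c} ∪ {a, d}
  (now 7)
Iteration 3: +1 →
  {b}  = complement {a, c, d}
  (now 8)
Iteration 4: closed — nothing new.

Therefore σ(𝒜) = { ∅, {b}, {c}, {a, d}, {b, c}, {a, b, d}, {a, c, d}, S } (|σ(𝒜)| = 8).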